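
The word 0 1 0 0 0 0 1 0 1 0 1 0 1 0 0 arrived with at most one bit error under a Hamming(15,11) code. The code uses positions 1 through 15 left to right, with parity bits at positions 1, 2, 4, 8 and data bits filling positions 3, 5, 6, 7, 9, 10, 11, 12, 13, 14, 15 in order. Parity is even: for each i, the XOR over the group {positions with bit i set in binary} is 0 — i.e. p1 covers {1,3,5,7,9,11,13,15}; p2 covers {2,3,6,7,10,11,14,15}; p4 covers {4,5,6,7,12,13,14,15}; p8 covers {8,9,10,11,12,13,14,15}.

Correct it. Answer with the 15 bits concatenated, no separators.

s1 (pos 1,3,5,7,9,11,13,15): 0⊕0⊕0⊕1⊕1⊕1⊕1⊕0 = 0
s2 (pos 2,3,6,7,10,11,14,15): 1⊕0⊕0⊕1⊕0⊕1⊕0⊕0 = 1
s4 (pos 4,5,6,7,12,13,14,15): 0⊕0⊕0⊕1⊕0⊕1⊕0⊕0 = 0
s8 (pos 8,9,10,11,12,13,14,15): 0⊕1⊕0⊕1⊕0⊕1⊕0⊕0 = 1
Syndrome s8…s1 = 1010 → error at position 10.
Flip position 10: 010000101010100 → 010000101110100

010000101110100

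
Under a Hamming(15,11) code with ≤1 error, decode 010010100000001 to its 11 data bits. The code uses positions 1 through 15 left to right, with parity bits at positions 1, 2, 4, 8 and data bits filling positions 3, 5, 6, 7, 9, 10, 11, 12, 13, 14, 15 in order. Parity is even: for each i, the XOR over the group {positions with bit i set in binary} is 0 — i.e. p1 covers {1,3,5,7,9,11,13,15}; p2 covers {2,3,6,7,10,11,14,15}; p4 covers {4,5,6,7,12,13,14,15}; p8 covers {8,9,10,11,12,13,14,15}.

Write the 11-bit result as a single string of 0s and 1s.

s1 (pos 1,3,5,7,9,11,13,15): 0⊕0⊕1⊕1⊕0⊕0⊕0⊕1 = 1
s2 (pos 2,3,6,7,10,11,14,15): 1⊕0⊕0⊕1⊕0⊕0⊕0⊕1 = 1
s4 (pos 4,5,6,7,12,13,14,15): 0⊕1⊕0⊕1⊕0⊕0⊕0⊕1 = 1
s8 (pos 8,9,10,11,12,13,14,15): 0⊕0⊕0⊕0⊕0⊕0⊕0⊕1 = 1
Syndrome s8…s1 = 1111 → error at position 15.
Flip position 15: 010010100000001 → 010010100000000
Read data bits from positions 3,5,6,7,9,10,11,12,13,14,15: 01010000000

01010000000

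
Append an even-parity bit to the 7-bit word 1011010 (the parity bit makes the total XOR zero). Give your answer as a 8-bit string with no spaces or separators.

10110100

XOR of the 7 data bits: 1⊕0⊕1⊕1⊕0⊕1⊕0 = 0
Parity bit = 0 (so all 8 bits XOR to 0).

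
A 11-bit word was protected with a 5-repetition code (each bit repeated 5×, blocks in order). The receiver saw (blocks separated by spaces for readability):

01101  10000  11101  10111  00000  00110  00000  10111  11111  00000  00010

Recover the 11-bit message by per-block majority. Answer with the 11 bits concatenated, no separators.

10110001100

Block 1 (01101): 3 ones → 1
Block 2 (10000): 1 one → 0
Block 3 (11101): 4 ones → 1
Block 4 (10111): 4 ones → 1
Block 5 (00000): 0 ones → 0
Block 6 (00110): 2 ones → 0
Block 7 (00000): 0 ones → 0
Block 8 (10111): 4 ones → 1
Block 9 (11111): 5 ones → 1
Block 10 (00000): 0 ones → 0
Block 11 (00010): 1 one → 0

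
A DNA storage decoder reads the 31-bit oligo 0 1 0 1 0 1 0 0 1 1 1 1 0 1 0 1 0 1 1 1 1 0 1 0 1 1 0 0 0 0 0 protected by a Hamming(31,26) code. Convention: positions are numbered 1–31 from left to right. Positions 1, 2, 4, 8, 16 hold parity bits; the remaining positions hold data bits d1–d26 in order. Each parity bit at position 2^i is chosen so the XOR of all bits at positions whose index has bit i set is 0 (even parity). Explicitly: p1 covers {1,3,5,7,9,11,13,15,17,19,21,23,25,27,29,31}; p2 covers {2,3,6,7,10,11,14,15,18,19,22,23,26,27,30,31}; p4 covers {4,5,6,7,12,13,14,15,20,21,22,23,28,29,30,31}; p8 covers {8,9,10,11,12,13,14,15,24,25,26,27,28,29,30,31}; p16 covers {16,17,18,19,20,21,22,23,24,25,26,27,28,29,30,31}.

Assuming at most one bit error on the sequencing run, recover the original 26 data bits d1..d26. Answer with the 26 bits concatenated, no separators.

00101111000011110101100000

s1 (pos 1,3,5,7,9,11,13,15,17,19,21,23,25,27,29,31): 0⊕0⊕0⊕0⊕1⊕1⊕0⊕0⊕0⊕1⊕1⊕1⊕1⊕0⊕0⊕0 = 0
s2 (pos 2,3,6,7,10,11,14,15,18,19,22,23,26,27,30,31): 1⊕0⊕1⊕0⊕1⊕1⊕1⊕0⊕1⊕1⊕0⊕1⊕1⊕0⊕0⊕0 = 1
s4 (pos 4,5,6,7,12,13,14,15,20,21,22,23,28,29,30,31): 1⊕0⊕1⊕0⊕1⊕0⊕1⊕0⊕1⊕1⊕0⊕1⊕0⊕0⊕0⊕0 = 1
s8 (pos 8,9,10,11,12,13,14,15,24,25,26,27,28,29,30,31): 0⊕1⊕1⊕1⊕1⊕0⊕1⊕0⊕0⊕1⊕1⊕0⊕0⊕0⊕0⊕0 = 1
s16 (pos 16,17,18,19,20,21,22,23,24,25,26,27,28,29,30,31): 1⊕0⊕1⊕1⊕1⊕1⊕0⊕1⊕0⊕1⊕1⊕0⊕0⊕0⊕0⊕0 = 0
Syndrome s16…s1 = 01110 → error at position 14.
Flip position 14: 0101010011110101011110101100000 → 0101010011110001011110101100000
Read data bits from positions 3,5,6,7,9,10,11,12,13,14,15,17,18,19,20,21,22,23,24,25,26,27,28,29,30,31: 00101111000011110101100000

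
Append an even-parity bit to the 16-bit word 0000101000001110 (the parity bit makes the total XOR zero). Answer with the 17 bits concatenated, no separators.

00001010000011101

XOR of the 16 data bits: 0⊕0⊕0⊕0⊕1⊕0⊕1⊕0⊕0⊕0⊕0⊕0⊕1⊕1⊕1⊕0 = 1
Parity bit = 1 (so all 17 bits XOR to 0).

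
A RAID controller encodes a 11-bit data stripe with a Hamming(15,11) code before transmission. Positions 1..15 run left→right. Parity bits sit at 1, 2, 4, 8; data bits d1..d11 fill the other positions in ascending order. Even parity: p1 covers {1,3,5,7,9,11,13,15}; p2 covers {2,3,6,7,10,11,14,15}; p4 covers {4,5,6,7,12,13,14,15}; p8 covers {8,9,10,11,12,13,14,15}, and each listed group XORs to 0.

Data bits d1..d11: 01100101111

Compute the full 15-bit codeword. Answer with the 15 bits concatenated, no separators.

Place data at non-parity positions: p1 p2 0 p4 1 1 0 p8 0 1 0 1 1 1 1
p1 (pos 1,3,5,7,9,11,13,15): XOR of data positions = 0⊕1⊕0⊕0⊕0⊕1⊕1 = 1
p2 (pos 2,3,6,7,10,11,14,15): XOR of data positions = 0⊕1⊕0⊕1⊕0⊕1⊕1 = 0
p4 (pos 4,5,6,7,12,13,14,15): XOR of data positions = 1⊕1⊕0⊕1⊕1⊕1⊕1 = 0
p8 (pos 8,9,10,11,12,13,14,15): XOR of data positions = 0⊕1⊕0⊕1⊕1⊕1⊕1 = 1
Codeword: 100011010101111

100011010101111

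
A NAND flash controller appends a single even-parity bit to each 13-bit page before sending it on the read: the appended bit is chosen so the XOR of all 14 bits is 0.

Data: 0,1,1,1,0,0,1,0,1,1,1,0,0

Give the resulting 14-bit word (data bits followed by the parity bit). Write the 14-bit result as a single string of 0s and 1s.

XOR of the 13 data bits: 0⊕1⊕1⊕1⊕0⊕0⊕1⊕0⊕1⊕1⊕1⊕0⊕0 = 1
Parity bit = 1 (so all 14 bits XOR to 0).

01110010111001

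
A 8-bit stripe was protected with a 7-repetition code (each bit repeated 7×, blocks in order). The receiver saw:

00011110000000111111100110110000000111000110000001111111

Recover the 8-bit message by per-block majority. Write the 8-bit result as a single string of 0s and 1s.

10110101

Block 1 (0001111): 4 ones → 1
Block 2 (0000000): 0 ones → 0
Block 3 (1111111): 7 ones → 1
Block 4 (0011011): 4 ones → 1
Block 5 (0000000): 0 ones → 0
Block 6 (1110001): 4 ones → 1
Block 7 (1000000): 1 one → 0
Block 8 (1111111): 7 ones → 1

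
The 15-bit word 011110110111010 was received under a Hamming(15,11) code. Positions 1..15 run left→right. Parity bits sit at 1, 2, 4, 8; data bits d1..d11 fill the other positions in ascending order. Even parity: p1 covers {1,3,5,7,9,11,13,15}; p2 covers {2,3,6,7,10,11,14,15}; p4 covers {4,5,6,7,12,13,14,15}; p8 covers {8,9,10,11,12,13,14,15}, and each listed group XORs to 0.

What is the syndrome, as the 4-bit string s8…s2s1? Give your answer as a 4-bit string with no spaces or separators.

1100

s1 (pos 1,3,5,7,9,11,13,15): 0⊕1⊕1⊕1⊕0⊕1⊕0⊕0 = 0
s2 (pos 2,3,6,7,10,11,14,15): 1⊕1⊕0⊕1⊕1⊕1⊕1⊕0 = 0
s4 (pos 4,5,6,7,12,13,14,15): 1⊕1⊕0⊕1⊕1⊕0⊕1⊕0 = 1
s8 (pos 8,9,10,11,12,13,14,15): 1⊕0⊕1⊕1⊕1⊕0⊕1⊕0 = 1
Syndrome s8…s1 = 1100 → error at position 12.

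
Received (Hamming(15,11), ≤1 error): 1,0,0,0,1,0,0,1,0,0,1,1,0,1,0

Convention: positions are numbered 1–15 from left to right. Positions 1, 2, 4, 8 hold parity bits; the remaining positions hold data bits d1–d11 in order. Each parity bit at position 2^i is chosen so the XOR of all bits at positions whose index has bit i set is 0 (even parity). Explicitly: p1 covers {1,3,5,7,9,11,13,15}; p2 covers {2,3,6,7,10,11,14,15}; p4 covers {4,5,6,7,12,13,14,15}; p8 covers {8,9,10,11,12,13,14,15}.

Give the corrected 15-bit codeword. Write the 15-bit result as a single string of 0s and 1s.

s1 (pos 1,3,5,7,9,11,13,15): 1⊕0⊕1⊕0⊕0⊕1⊕0⊕0 = 1
s2 (pos 2,3,6,7,10,11,14,15): 0⊕0⊕0⊕0⊕0⊕1⊕1⊕0 = 0
s4 (pos 4,5,6,7,12,13,14,15): 0⊕1⊕0⊕0⊕1⊕0⊕1⊕0 = 1
s8 (pos 8,9,10,11,12,13,14,15): 1⊕0⊕0⊕1⊕1⊕0⊕1⊕0 = 0
Syndrome s8…s1 = 0101 → error at position 5.
Flip position 5: 100010010011010 → 100000010011010

100000010011010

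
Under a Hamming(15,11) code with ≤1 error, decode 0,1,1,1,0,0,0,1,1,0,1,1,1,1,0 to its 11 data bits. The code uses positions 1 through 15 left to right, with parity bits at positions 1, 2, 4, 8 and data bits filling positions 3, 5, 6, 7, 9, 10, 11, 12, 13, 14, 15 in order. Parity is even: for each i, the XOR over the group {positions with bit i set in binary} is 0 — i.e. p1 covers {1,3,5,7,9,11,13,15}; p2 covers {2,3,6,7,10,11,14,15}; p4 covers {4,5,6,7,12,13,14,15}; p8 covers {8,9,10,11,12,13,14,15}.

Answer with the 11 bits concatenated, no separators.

s1 (pos 1,3,5,7,9,11,13,15): 0⊕1⊕0⊕0⊕1⊕1⊕1⊕0 = 0
s2 (pos 2,3,6,7,10,11,14,15): 1⊕1⊕0⊕0⊕0⊕1⊕1⊕0 = 0
s4 (pos 4,5,6,7,12,13,14,15): 1⊕0⊕0⊕0⊕1⊕1⊕1⊕0 = 0
s8 (pos 8,9,10,11,12,13,14,15): 1⊕1⊕0⊕1⊕1⊕1⊕1⊕0 = 0
Syndrome s8…s1 = 0000 → no error.
Read data bits from positions 3,5,6,7,9,10,11,12,13,14,15: 10001011110

10001011110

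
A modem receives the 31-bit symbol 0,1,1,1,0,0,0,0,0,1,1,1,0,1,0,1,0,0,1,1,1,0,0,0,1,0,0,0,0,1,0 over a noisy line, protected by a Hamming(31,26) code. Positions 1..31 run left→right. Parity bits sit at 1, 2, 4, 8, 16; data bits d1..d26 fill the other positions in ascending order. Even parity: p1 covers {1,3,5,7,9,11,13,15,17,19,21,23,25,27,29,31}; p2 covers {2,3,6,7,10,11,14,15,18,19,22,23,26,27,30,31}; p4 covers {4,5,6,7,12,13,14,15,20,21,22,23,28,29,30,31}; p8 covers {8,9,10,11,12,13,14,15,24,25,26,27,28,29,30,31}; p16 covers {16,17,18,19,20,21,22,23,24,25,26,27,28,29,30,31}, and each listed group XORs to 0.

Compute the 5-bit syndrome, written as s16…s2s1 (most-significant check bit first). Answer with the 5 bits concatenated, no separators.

00011

s1 (pos 1,3,5,7,9,11,13,15,17,19,21,23,25,27,29,31): 0⊕1⊕0⊕0⊕0⊕1⊕0⊕0⊕0⊕1⊕1⊕0⊕1⊕0⊕0⊕0 = 1
s2 (pos 2,3,6,7,10,11,14,15,18,19,22,23,26,27,30,31): 1⊕1⊕0⊕0⊕1⊕1⊕1⊕0⊕0⊕1⊕0⊕0⊕0⊕0⊕1⊕0 = 1
s4 (pos 4,5,6,7,12,13,14,15,20,21,22,23,28,29,30,31): 1⊕0⊕0⊕0⊕1⊕0⊕1⊕0⊕1⊕1⊕0⊕0⊕0⊕0⊕1⊕0 = 0
s8 (pos 8,9,10,11,12,13,14,15,24,25,26,27,28,29,30,31): 0⊕0⊕1⊕1⊕1⊕0⊕1⊕0⊕0⊕1⊕0⊕0⊕0⊕0⊕1⊕0 = 0
s16 (pos 16,17,18,19,20,21,22,23,24,25,26,27,28,29,30,31): 1⊕0⊕0⊕1⊕1⊕1⊕0⊕0⊕0⊕1⊕0⊕0⊕0⊕0⊕1⊕0 = 0
Syndrome s16…s1 = 00011 → error at position 3.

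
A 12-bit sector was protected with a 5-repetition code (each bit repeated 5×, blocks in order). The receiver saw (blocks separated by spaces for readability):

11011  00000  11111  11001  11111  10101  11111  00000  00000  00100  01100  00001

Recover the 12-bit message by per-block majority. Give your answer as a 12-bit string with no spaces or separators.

101111100000

Block 1 (11011): 4 ones → 1
Block 2 (00000): 0 ones → 0
Block 3 (11111): 5 ones → 1
Block 4 (11001): 3 ones → 1
Block 5 (11111): 5 ones → 1
Block 6 (10101): 3 ones → 1
Block 7 (11111): 5 ones → 1
Block 8 (00000): 0 ones → 0
Block 9 (00000): 0 ones → 0
Block 10 (00100): 1 one → 0
Block 11 (01100): 2 ones → 0
Block 12 (00001): 1 one → 0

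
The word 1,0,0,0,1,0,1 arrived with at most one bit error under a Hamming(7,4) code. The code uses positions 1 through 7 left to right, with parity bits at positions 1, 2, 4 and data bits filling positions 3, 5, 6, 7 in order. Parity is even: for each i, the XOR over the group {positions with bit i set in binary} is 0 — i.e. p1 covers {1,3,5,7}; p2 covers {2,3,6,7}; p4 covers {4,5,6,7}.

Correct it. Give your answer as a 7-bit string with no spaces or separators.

1010101

s1 (pos 1,3,5,7): 1⊕0⊕1⊕1 = 1
s2 (pos 2,3,6,7): 0⊕0⊕0⊕1 = 1
s4 (pos 4,5,6,7): 0⊕1⊕0⊕1 = 0
Syndrome s4…s1 = 011 → error at position 3.
Flip position 3: 1000101 → 1010101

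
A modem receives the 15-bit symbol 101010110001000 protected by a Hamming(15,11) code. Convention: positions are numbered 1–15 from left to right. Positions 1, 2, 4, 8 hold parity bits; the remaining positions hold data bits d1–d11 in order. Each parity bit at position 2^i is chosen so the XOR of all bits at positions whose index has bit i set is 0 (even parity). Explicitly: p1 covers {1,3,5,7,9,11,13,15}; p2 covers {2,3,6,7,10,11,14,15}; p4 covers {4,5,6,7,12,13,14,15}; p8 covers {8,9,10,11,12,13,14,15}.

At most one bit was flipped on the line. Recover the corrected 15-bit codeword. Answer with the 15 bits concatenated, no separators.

s1 (pos 1,3,5,7,9,11,13,15): 1⊕1⊕1⊕1⊕0⊕0⊕0⊕0 = 0
s2 (pos 2,3,6,7,10,11,14,15): 0⊕1⊕0⊕1⊕0⊕0⊕0⊕0 = 0
s4 (pos 4,5,6,7,12,13,14,15): 0⊕1⊕0⊕1⊕1⊕0⊕0⊕0 = 1
s8 (pos 8,9,10,11,12,13,14,15): 1⊕0⊕0⊕0⊕1⊕0⊕0⊕0 = 0
Syndrome s8…s1 = 0100 → error at position 4.
Flip position 4: 101010110001000 → 101110110001000

101110110001000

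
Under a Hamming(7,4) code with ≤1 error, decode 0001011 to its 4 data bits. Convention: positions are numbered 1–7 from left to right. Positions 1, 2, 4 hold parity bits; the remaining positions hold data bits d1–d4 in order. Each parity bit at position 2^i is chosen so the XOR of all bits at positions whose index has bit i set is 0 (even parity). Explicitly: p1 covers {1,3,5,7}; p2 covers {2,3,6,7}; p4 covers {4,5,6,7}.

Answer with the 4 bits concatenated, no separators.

0111

s1 (pos 1,3,5,7): 0⊕0⊕0⊕1 = 1
s2 (pos 2,3,6,7): 0⊕0⊕1⊕1 = 0
s4 (pos 4,5,6,7): 1⊕0⊕1⊕1 = 1
Syndrome s4…s1 = 101 → error at position 5.
Flip position 5: 0001011 → 0001111
Read data bits from positions 3,5,6,7: 0111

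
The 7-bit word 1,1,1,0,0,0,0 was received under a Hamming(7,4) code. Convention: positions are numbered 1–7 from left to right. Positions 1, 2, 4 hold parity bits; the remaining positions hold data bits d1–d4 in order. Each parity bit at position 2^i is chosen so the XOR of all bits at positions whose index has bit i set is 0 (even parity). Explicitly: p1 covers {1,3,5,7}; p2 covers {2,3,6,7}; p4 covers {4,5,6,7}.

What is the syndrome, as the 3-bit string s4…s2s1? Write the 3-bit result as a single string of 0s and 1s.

000

s1 (pos 1,3,5,7): 1⊕1⊕0⊕0 = 0
s2 (pos 2,3,6,7): 1⊕1⊕0⊕0 = 0
s4 (pos 4,5,6,7): 0⊕0⊕0⊕0 = 0
Syndrome s4…s1 = 000 → no error.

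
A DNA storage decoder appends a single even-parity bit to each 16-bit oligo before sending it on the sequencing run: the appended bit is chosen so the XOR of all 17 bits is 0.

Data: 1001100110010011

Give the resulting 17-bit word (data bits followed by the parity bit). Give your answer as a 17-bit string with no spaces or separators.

10011001100100110

XOR of the 16 data bits: 1⊕0⊕0⊕1⊕1⊕0⊕0⊕1⊕1⊕0⊕0⊕1⊕0⊕0⊕1⊕1 = 0
Parity bit = 0 (so all 17 bits XOR to 0).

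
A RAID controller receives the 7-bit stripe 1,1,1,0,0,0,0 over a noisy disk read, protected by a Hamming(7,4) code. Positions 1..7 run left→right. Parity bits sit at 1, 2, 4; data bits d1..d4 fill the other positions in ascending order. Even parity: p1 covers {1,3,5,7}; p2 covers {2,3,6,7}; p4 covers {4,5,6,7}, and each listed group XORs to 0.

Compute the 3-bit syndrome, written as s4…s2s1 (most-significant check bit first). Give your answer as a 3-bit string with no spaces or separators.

000

s1 (pos 1,3,5,7): 1⊕1⊕0⊕0 = 0
s2 (pos 2,3,6,7): 1⊕1⊕0⊕0 = 0
s4 (pos 4,5,6,7): 0⊕0⊕0⊕0 = 0
Syndrome s4…s1 = 000 → no error.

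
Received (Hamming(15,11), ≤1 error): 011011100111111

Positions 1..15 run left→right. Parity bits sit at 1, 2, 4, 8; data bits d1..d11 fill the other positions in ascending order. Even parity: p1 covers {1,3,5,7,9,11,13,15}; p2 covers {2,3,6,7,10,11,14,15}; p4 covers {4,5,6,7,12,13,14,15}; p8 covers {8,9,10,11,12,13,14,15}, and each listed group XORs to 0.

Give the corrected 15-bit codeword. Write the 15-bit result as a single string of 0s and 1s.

011111100111111

s1 (pos 1,3,5,7,9,11,13,15): 0⊕1⊕1⊕1⊕0⊕1⊕1⊕1 = 0
s2 (pos 2,3,6,7,10,11,14,15): 1⊕1⊕1⊕1⊕1⊕1⊕1⊕1 = 0
s4 (pos 4,5,6,7,12,13,14,15): 0⊕1⊕1⊕1⊕1⊕1⊕1⊕1 = 1
s8 (pos 8,9,10,11,12,13,14,15): 0⊕0⊕1⊕1⊕1⊕1⊕1⊕1 = 0
Syndrome s8…s1 = 0100 → error at position 4.
Flip position 4: 011011100111111 → 011111100111111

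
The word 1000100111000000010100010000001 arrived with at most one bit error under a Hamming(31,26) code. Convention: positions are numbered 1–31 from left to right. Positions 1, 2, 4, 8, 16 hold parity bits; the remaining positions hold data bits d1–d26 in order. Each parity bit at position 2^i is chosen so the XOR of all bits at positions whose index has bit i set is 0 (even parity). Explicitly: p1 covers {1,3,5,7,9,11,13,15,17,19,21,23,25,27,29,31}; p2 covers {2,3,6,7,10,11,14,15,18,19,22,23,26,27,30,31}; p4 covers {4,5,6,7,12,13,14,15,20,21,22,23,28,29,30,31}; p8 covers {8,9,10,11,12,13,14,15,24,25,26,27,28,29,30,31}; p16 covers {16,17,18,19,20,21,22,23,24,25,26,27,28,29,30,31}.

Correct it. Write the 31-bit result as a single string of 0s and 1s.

1000100111000100010100010000001

s1 (pos 1,3,5,7,9,11,13,15,17,19,21,23,25,27,29,31): 1⊕0⊕1⊕0⊕1⊕0⊕0⊕0⊕0⊕0⊕0⊕0⊕0⊕0⊕0⊕1 = 0
s2 (pos 2,3,6,7,10,11,14,15,18,19,22,23,26,27,30,31): 0⊕0⊕0⊕0⊕1⊕0⊕0⊕0⊕1⊕0⊕0⊕0⊕0⊕0⊕0⊕1 = 1
s4 (pos 4,5,6,7,12,13,14,15,20,21,22,23,28,29,30,31): 0⊕1⊕0⊕0⊕0⊕0⊕0⊕0⊕1⊕0⊕0⊕0⊕0⊕0⊕0⊕1 = 1
s8 (pos 8,9,10,11,12,13,14,15,24,25,26,27,28,29,30,31): 1⊕1⊕1⊕0⊕0⊕0⊕0⊕0⊕1⊕0⊕0⊕0⊕0⊕0⊕0⊕1 = 1
s16 (pos 16,17,18,19,20,21,22,23,24,25,26,27,28,29,30,31): 0⊕0⊕1⊕0⊕1⊕0⊕0⊕0⊕1⊕0⊕0⊕0⊕0⊕0⊕0⊕1 = 0
Syndrome s16…s1 = 01110 → error at position 14.
Flip position 14: 1000100111000000010100010000001 → 1000100111000100010100010000001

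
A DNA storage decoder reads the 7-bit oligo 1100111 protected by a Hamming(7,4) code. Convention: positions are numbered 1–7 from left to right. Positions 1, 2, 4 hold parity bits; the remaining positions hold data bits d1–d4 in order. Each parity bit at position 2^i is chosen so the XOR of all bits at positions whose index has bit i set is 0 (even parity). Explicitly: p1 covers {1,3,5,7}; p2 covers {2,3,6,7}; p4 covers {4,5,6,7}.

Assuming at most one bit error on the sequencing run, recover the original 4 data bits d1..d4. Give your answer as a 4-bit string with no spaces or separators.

s1 (pos 1,3,5,7): 1⊕0⊕1⊕1 = 1
s2 (pos 2,3,6,7): 1⊕0⊕1⊕1 = 1
s4 (pos 4,5,6,7): 0⊕1⊕1⊕1 = 1
Syndrome s4…s1 = 111 → error at position 7.
Flip position 7: 1100111 → 1100110
Read data bits from positions 3,5,6,7: 0110

0110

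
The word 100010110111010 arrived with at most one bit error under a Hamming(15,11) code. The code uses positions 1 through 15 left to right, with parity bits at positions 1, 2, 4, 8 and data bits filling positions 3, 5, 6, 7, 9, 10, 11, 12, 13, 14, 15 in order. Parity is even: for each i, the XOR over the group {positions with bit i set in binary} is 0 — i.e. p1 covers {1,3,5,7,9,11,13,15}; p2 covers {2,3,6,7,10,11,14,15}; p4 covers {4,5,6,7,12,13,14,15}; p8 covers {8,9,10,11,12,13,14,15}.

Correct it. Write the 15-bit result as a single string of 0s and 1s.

100010100111010

s1 (pos 1,3,5,7,9,11,13,15): 1⊕0⊕1⊕1⊕0⊕1⊕0⊕0 = 0
s2 (pos 2,3,6,7,10,11,14,15): 0⊕0⊕0⊕1⊕1⊕1⊕1⊕0 = 0
s4 (pos 4,5,6,7,12,13,14,15): 0⊕1⊕0⊕1⊕1⊕0⊕1⊕0 = 0
s8 (pos 8,9,10,11,12,13,14,15): 1⊕0⊕1⊕1⊕1⊕0⊕1⊕0 = 1
Syndrome s8…s1 = 1000 → error at position 8.
Flip position 8: 100010110111010 → 100010100111010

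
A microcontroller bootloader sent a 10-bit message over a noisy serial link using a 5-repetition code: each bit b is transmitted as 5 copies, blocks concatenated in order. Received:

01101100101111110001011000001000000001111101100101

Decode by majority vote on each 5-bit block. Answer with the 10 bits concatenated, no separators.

Block 1 (01101): 3 ones → 1
Block 2 (10010): 2 ones → 0
Block 3 (11111): 5 ones → 1
Block 4 (10001): 2 ones → 0
Block 5 (01100): 2 ones → 0
Block 6 (00010): 1 one → 0
Block 7 (00000): 0 ones → 0
Block 8 (00111): 3 ones → 1
Block 9 (11011): 4 ones → 1
Block 10 (00101): 2 ones → 0

1010000110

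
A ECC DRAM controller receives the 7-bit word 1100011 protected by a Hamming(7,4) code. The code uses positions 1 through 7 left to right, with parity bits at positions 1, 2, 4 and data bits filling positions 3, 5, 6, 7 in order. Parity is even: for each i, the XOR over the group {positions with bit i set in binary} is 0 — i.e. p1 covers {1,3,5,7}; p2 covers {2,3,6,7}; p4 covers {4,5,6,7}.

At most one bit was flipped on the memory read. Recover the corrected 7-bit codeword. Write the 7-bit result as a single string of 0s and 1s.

s1 (pos 1,3,5,7): 1⊕0⊕0⊕1 = 0
s2 (pos 2,3,6,7): 1⊕0⊕1⊕1 = 1
s4 (pos 4,5,6,7): 0⊕0⊕1⊕1 = 0
Syndrome s4…s1 = 010 → error at position 2.
Flip position 2: 1100011 → 1000011

1000011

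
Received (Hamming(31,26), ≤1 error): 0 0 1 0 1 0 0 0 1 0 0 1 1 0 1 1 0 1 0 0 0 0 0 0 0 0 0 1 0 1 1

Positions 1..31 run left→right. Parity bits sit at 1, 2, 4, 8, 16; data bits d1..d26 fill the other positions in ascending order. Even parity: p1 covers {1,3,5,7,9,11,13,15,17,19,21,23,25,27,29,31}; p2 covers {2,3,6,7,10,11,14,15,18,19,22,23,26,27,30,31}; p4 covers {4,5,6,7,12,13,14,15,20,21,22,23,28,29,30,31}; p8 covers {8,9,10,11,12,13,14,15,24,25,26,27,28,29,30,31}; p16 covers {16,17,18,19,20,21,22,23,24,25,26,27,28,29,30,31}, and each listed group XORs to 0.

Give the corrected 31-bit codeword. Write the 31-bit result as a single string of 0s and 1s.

s1 (pos 1,3,5,7,9,11,13,15,17,19,21,23,25,27,29,31): 0⊕1⊕1⊕0⊕1⊕0⊕1⊕1⊕0⊕0⊕0⊕0⊕0⊕0⊕0⊕1 = 0
s2 (pos 2,3,6,7,10,11,14,15,18,19,22,23,26,27,30,31): 0⊕1⊕0⊕0⊕0⊕0⊕0⊕1⊕1⊕0⊕0⊕0⊕0⊕0⊕1⊕1 = 1
s4 (pos 4,5,6,7,12,13,14,15,20,21,22,23,28,29,30,31): 0⊕1⊕0⊕0⊕1⊕1⊕0⊕1⊕0⊕0⊕0⊕0⊕1⊕0⊕1⊕1 = 1
s8 (pos 8,9,10,11,12,13,14,15,24,25,26,27,28,29,30,31): 0⊕1⊕0⊕0⊕1⊕1⊕0⊕1⊕0⊕0⊕0⊕0⊕1⊕0⊕1⊕1 = 1
s16 (pos 16,17,18,19,20,21,22,23,24,25,26,27,28,29,30,31): 1⊕0⊕1⊕0⊕0⊕0⊕0⊕0⊕0⊕0⊕0⊕0⊕1⊕0⊕1⊕1 = 1
Syndrome s16…s1 = 11110 → error at position 30.
Flip position 30: 0010100010011011010000000001011 → 0010100010011011010000000001001

0010100010011011010000000001001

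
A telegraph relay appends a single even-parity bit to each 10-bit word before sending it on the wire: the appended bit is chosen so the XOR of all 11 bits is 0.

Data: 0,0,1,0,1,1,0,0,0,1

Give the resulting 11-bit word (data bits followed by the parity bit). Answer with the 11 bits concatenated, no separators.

00101100010

XOR of the 10 data bits: 0⊕0⊕1⊕0⊕1⊕1⊕0⊕0⊕0⊕1 = 0
Parity bit = 0 (so all 11 bits XOR to 0).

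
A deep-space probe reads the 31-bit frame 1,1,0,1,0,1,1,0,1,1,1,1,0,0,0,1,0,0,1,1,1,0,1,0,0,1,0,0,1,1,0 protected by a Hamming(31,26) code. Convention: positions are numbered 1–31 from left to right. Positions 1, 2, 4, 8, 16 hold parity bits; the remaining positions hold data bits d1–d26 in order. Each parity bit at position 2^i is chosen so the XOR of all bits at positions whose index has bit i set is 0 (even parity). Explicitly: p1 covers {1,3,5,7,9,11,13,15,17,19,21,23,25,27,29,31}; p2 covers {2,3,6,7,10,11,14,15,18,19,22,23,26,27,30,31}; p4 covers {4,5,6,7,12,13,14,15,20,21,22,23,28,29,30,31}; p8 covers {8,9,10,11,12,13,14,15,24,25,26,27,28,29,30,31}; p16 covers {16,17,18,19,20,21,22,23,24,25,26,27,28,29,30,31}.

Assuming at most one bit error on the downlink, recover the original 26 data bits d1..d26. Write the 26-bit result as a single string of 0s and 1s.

s1 (pos 1,3,5,7,9,11,13,15,17,19,21,23,25,27,29,31): 1⊕0⊕0⊕1⊕1⊕1⊕0⊕0⊕0⊕1⊕1⊕1⊕0⊕0⊕1⊕0 = 0
s2 (pos 2,3,6,7,10,11,14,15,18,19,22,23,26,27,30,31): 1⊕0⊕1⊕1⊕1⊕1⊕0⊕0⊕0⊕1⊕0⊕1⊕1⊕0⊕1⊕0 = 1
s4 (pos 4,5,6,7,12,13,14,15,20,21,22,23,28,29,30,31): 1⊕0⊕1⊕1⊕1⊕0⊕0⊕0⊕1⊕1⊕0⊕1⊕0⊕1⊕1⊕0 = 1
s8 (pos 8,9,10,11,12,13,14,15,24,25,26,27,28,29,30,31): 0⊕1⊕1⊕1⊕1⊕0⊕0⊕0⊕0⊕0⊕1⊕0⊕0⊕1⊕1⊕0 = 1
s16 (pos 16,17,18,19,20,21,22,23,24,25,26,27,28,29,30,31): 1⊕0⊕0⊕1⊕1⊕1⊕0⊕1⊕0⊕0⊕1⊕0⊕0⊕1⊕1⊕0 = 0
Syndrome s16…s1 = 01110 → error at position 14.
Flip position 14: 1101011011110001001110100100110 → 1101011011110101001110100100110
Read data bits from positions 3,5,6,7,9,10,11,12,13,14,15,17,18,19,20,21,22,23,24,25,26,27,28,29,30,31: 00111111010001110100100110

00111111010001110100100110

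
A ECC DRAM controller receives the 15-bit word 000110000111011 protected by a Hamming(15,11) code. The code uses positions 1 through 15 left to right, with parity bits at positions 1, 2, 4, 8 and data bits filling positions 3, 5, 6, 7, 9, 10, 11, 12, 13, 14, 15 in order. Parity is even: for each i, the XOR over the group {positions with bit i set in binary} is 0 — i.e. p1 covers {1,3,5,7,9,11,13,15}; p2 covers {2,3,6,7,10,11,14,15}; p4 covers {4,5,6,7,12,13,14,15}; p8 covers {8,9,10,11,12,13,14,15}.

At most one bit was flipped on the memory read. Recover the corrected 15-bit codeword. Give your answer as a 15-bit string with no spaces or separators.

000110000111111

s1 (pos 1,3,5,7,9,11,13,15): 0⊕0⊕1⊕0⊕0⊕1⊕0⊕1 = 1
s2 (pos 2,3,6,7,10,11,14,15): 0⊕0⊕0⊕0⊕1⊕1⊕1⊕1 = 0
s4 (pos 4,5,6,7,12,13,14,15): 1⊕1⊕0⊕0⊕1⊕0⊕1⊕1 = 1
s8 (pos 8,9,10,11,12,13,14,15): 0⊕0⊕1⊕1⊕1⊕0⊕1⊕1 = 1
Syndrome s8…s1 = 1101 → error at position 13.
Flip position 13: 000110000111011 → 000110000111111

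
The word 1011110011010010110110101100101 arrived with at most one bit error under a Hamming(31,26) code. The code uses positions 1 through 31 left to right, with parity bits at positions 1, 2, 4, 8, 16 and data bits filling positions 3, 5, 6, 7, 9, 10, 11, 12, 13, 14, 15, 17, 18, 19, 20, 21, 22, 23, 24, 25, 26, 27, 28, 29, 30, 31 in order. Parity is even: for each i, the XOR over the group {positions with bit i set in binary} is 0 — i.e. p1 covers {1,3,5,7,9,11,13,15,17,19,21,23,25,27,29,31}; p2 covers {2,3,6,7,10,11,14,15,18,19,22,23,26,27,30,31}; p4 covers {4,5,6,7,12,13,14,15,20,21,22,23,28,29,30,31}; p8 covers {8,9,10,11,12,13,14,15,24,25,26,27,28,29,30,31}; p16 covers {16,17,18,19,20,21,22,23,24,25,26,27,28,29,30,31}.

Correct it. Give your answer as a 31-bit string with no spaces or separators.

1011110011010010010110101100101

s1 (pos 1,3,5,7,9,11,13,15,17,19,21,23,25,27,29,31): 1⊕1⊕1⊕0⊕1⊕0⊕0⊕1⊕1⊕0⊕1⊕1⊕1⊕0⊕1⊕1 = 1
s2 (pos 2,3,6,7,10,11,14,15,18,19,22,23,26,27,30,31): 0⊕1⊕1⊕0⊕1⊕0⊕0⊕1⊕1⊕0⊕0⊕1⊕1⊕0⊕0⊕1 = 0
s4 (pos 4,5,6,7,12,13,14,15,20,21,22,23,28,29,30,31): 1⊕1⊕1⊕0⊕1⊕0⊕0⊕1⊕1⊕1⊕0⊕1⊕0⊕1⊕0⊕1 = 0
s8 (pos 8,9,10,11,12,13,14,15,24,25,26,27,28,29,30,31): 0⊕1⊕1⊕0⊕1⊕0⊕0⊕1⊕0⊕1⊕1⊕0⊕0⊕1⊕0⊕1 = 0
s16 (pos 16,17,18,19,20,21,22,23,24,25,26,27,28,29,30,31): 0⊕1⊕1⊕0⊕1⊕1⊕0⊕1⊕0⊕1⊕1⊕0⊕0⊕1⊕0⊕1 = 1
Syndrome s16…s1 = 10001 → error at position 17.
Flip position 17: 1011110011010010110110101100101 → 1011110011010010010110101100101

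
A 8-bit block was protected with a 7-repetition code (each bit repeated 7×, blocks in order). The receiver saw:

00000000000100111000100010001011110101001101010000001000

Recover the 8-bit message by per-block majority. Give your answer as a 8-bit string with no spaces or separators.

00101100

Block 1 (0000000): 0 ones → 0
Block 2 (0000100): 1 one → 0
Block 3 (1110001): 4 ones → 1
Block 4 (0001000): 1 one → 0
Block 5 (1011110): 5 ones → 1
Block 6 (1010011): 4 ones → 1
Block 7 (0101000): 2 ones → 0
Block 8 (0001000): 1 one → 0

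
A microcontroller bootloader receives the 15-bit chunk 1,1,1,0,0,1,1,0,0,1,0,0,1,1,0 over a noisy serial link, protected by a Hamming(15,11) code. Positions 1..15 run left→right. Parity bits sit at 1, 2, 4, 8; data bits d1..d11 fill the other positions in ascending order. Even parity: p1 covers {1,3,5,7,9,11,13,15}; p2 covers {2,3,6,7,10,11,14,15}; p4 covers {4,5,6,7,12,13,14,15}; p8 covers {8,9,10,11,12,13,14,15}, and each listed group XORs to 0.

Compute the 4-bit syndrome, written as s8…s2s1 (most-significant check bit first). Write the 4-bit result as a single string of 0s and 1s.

s1 (pos 1,3,5,7,9,11,13,15): 1⊕1⊕0⊕1⊕0⊕0⊕1⊕0 = 0
s2 (pos 2,3,6,7,10,11,14,15): 1⊕1⊕1⊕1⊕1⊕0⊕1⊕0 = 0
s4 (pos 4,5,6,7,12,13,14,15): 0⊕0⊕1⊕1⊕0⊕1⊕1⊕0 = 0
s8 (pos 8,9,10,11,12,13,14,15): 0⊕0⊕1⊕0⊕0⊕1⊕1⊕0 = 1
Syndrome s8…s1 = 1000 → error at position 8.

1000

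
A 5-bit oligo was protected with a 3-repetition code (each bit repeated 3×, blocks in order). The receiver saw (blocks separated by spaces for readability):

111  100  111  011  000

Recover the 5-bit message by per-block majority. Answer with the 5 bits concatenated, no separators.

10110

Block 1 (111): 3 ones → 1
Block 2 (100): 1 one → 0
Block 3 (111): 3 ones → 1
Block 4 (011): 2 ones → 1
Block 5 (000): 0 ones → 0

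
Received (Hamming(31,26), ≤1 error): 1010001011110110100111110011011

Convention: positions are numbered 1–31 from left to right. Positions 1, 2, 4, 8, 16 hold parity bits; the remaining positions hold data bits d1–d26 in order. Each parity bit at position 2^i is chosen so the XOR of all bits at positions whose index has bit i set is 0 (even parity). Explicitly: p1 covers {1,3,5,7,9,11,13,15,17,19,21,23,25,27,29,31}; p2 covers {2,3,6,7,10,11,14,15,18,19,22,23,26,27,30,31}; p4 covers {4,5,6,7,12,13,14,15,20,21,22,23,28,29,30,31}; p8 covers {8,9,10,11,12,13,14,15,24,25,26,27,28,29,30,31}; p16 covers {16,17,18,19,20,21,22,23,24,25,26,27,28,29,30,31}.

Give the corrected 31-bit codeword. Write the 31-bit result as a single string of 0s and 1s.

s1 (pos 1,3,5,7,9,11,13,15,17,19,21,23,25,27,29,31): 1⊕1⊕0⊕1⊕1⊕1⊕0⊕1⊕1⊕0⊕1⊕1⊕0⊕1⊕0⊕1 = 1
s2 (pos 2,3,6,7,10,11,14,15,18,19,22,23,26,27,30,31): 0⊕1⊕0⊕1⊕1⊕1⊕1⊕1⊕0⊕0⊕1⊕1⊕0⊕1⊕1⊕1 = 1
s4 (pos 4,5,6,7,12,13,14,15,20,21,22,23,28,29,30,31): 0⊕0⊕0⊕1⊕1⊕0⊕1⊕1⊕1⊕1⊕1⊕1⊕1⊕0⊕1⊕1 = 1
s8 (pos 8,9,10,11,12,13,14,15,24,25,26,27,28,29,30,31): 0⊕1⊕1⊕1⊕1⊕0⊕1⊕1⊕1⊕0⊕0⊕1⊕1⊕0⊕1⊕1 = 1
s16 (pos 16,17,18,19,20,21,22,23,24,25,26,27,28,29,30,31): 0⊕1⊕0⊕0⊕1⊕1⊕1⊕1⊕1⊕0⊕0⊕1⊕1⊕0⊕1⊕1 = 0
Syndrome s16…s1 = 01111 → error at position 15.
Flip position 15: 1010001011110110100111110011011 → 1010001011110100100111110011011

1010001011110100100111110011011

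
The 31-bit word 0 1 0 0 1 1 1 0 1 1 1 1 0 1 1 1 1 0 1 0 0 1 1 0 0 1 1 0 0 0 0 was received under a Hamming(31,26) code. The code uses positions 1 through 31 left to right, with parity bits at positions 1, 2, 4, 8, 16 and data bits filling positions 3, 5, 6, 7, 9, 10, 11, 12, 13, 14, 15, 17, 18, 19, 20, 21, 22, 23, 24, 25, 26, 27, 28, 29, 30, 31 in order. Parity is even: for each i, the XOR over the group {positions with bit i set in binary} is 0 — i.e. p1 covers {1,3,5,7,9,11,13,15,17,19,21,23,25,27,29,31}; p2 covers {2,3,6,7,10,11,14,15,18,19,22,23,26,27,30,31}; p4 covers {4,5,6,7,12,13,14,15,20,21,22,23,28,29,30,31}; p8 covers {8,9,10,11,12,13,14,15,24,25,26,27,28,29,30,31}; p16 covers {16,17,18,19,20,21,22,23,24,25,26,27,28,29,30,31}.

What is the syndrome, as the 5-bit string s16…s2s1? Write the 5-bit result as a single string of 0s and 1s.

10001

s1 (pos 1,3,5,7,9,11,13,15,17,19,21,23,25,27,29,31): 0⊕0⊕1⊕1⊕1⊕1⊕0⊕1⊕1⊕1⊕0⊕1⊕0⊕1⊕0⊕0 = 1
s2 (pos 2,3,6,7,10,11,14,15,18,19,22,23,26,27,30,31): 1⊕0⊕1⊕1⊕1⊕1⊕1⊕1⊕0⊕1⊕1⊕1⊕1⊕1⊕0⊕0 = 0
s4 (pos 4,5,6,7,12,13,14,15,20,21,22,23,28,29,30,31): 0⊕1⊕1⊕1⊕1⊕0⊕1⊕1⊕0⊕0⊕1⊕1⊕0⊕0⊕0⊕0 = 0
s8 (pos 8,9,10,11,12,13,14,15,24,25,26,27,28,29,30,31): 0⊕1⊕1⊕1⊕1⊕0⊕1⊕1⊕0⊕0⊕1⊕1⊕0⊕0⊕0⊕0 = 0
s16 (pos 16,17,18,19,20,21,22,23,24,25,26,27,28,29,30,31): 1⊕1⊕0⊕1⊕0⊕0⊕1⊕1⊕0⊕0⊕1⊕1⊕0⊕0⊕0⊕0 = 1
Syndrome s16…s1 = 10001 → error at position 17.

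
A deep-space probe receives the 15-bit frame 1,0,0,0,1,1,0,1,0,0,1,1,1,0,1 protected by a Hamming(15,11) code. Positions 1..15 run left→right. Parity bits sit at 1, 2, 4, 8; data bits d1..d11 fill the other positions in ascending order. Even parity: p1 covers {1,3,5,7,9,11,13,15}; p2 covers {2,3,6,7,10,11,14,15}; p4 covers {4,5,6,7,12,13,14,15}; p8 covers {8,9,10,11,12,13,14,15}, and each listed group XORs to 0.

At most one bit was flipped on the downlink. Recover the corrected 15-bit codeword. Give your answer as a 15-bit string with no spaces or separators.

s1 (pos 1,3,5,7,9,11,13,15): 1⊕0⊕1⊕0⊕0⊕1⊕1⊕1 = 1
s2 (pos 2,3,6,7,10,11,14,15): 0⊕0⊕1⊕0⊕0⊕1⊕0⊕1 = 1
s4 (pos 4,5,6,7,12,13,14,15): 0⊕1⊕1⊕0⊕1⊕1⊕0⊕1 = 1
s8 (pos 8,9,10,11,12,13,14,15): 1⊕0⊕0⊕1⊕1⊕1⊕0⊕1 = 1
Syndrome s8…s1 = 1111 → error at position 15.
Flip position 15: 100011010011101 → 100011010011100

100011010011100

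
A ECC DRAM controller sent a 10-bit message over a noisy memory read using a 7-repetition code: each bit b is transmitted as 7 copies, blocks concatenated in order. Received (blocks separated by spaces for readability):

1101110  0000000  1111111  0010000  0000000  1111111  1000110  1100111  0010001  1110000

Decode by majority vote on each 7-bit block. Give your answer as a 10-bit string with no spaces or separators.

1010010100

Block 1 (1101110): 5 ones → 1
Block 2 (0000000): 0 ones → 0
Block 3 (1111111): 7 ones → 1
Block 4 (0010000): 1 one → 0
Block 5 (0000000): 0 ones → 0
Block 6 (1111111): 7 ones → 1
Block 7 (1000110): 3 ones → 0
Block 8 (1100111): 5 ones → 1
Block 9 (0010001): 2 ones → 0
Block 10 (1110000): 3 ones → 0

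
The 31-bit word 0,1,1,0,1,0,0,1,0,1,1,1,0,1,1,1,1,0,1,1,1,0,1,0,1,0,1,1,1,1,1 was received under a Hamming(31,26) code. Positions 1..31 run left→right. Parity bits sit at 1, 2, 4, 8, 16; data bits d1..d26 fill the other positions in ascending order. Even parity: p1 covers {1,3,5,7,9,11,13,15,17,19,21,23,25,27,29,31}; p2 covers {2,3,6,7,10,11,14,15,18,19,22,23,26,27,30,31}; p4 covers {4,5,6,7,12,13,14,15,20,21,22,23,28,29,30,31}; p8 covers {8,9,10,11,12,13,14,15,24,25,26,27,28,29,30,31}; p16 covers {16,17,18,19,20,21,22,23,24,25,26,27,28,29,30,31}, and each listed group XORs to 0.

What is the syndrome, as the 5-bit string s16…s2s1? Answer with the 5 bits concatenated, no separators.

s1 (pos 1,3,5,7,9,11,13,15,17,19,21,23,25,27,29,31): 0⊕1⊕1⊕0⊕0⊕1⊕0⊕1⊕1⊕1⊕1⊕1⊕1⊕1⊕1⊕1 = 0
s2 (pos 2,3,6,7,10,11,14,15,18,19,22,23,26,27,30,31): 1⊕1⊕0⊕0⊕1⊕1⊕1⊕1⊕0⊕1⊕0⊕1⊕0⊕1⊕1⊕1 = 1
s4 (pos 4,5,6,7,12,13,14,15,20,21,22,23,28,29,30,31): 0⊕1⊕0⊕0⊕1⊕0⊕1⊕1⊕1⊕1⊕0⊕1⊕1⊕1⊕1⊕1 = 1
s8 (pos 8,9,10,11,12,13,14,15,24,25,26,27,28,29,30,31): 1⊕0⊕1⊕1⊕1⊕0⊕1⊕1⊕0⊕1⊕0⊕1⊕1⊕1⊕1⊕1 = 0
s16 (pos 16,17,18,19,20,21,22,23,24,25,26,27,28,29,30,31): 1⊕1⊕0⊕1⊕1⊕1⊕0⊕1⊕0⊕1⊕0⊕1⊕1⊕1⊕1⊕1 = 0
Syndrome s16…s1 = 00110 → error at position 6.

00110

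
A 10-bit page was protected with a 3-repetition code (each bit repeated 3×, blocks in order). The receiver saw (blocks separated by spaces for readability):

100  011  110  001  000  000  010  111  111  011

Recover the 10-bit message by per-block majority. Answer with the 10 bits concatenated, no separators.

0110000111

Block 1 (100): 1 one → 0
Block 2 (011): 2 ones → 1
Block 3 (110): 2 ones → 1
Block 4 (001): 1 one → 0
Block 5 (000): 0 ones → 0
Block 6 (000): 0 ones → 0
Block 7 (010): 1 one → 0
Block 8 (111): 3 ones → 1
Block 9 (111): 3 ones → 1
Block 10 (011): 2 ones → 1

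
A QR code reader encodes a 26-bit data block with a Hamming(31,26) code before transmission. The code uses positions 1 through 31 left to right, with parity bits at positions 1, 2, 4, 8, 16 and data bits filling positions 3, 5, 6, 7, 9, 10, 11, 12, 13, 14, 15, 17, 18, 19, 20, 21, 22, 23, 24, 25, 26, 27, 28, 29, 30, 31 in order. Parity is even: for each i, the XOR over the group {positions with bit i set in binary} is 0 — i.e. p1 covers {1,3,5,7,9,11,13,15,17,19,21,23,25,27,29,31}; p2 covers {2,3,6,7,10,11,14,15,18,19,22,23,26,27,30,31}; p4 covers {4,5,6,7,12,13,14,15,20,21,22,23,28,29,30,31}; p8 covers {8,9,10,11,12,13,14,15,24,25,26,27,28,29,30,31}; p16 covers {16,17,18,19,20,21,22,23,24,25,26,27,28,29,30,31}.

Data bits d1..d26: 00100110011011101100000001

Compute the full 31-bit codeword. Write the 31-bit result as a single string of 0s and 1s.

1001010101100110011101100000001

Place data at non-parity positions: p1 p2 0 p4 0 1 0 p8 0 1 1 0 0 1 1 p16 0 1 1 1 0 1 1 0 0 0 0 0 0 0 1
p1 (pos 1,3,5,7,9,11,13,15,17,19,21,23,25,27,29,31): XOR of data positions = 0⊕0⊕0⊕0⊕1⊕0⊕1⊕0⊕1⊕0⊕1⊕0⊕0⊕0⊕1 = 1
p2 (pos 2,3,6,7,10,11,14,15,18,19,22,23,26,27,30,31): XOR of data positions = 0⊕1⊕0⊕1⊕1⊕1⊕1⊕1⊕1⊕1⊕1⊕0⊕0⊕0⊕1 = 0
p4 (pos 4,5,6,7,12,13,14,15,20,21,22,23,28,29,30,31): XOR of data positions = 0⊕1⊕0⊕0⊕0⊕1⊕1⊕1⊕0⊕1⊕1⊕0⊕0⊕0⊕1 = 1
p8 (pos 8,9,10,11,12,13,14,15,24,25,26,27,28,29,30,31): XOR of data positions = 0⊕1⊕1⊕0⊕0⊕1⊕1⊕0⊕0⊕0⊕0⊕0⊕0⊕0⊕1 = 1
p16 (pos 16,17,18,19,20,21,22,23,24,25,26,27,28,29,30,31): XOR of data positions = 0⊕1⊕1⊕1⊕0⊕1⊕1⊕0⊕0⊕0⊕0⊕0⊕0⊕0⊕1 = 0
Codeword: 1001010101100110011101100000001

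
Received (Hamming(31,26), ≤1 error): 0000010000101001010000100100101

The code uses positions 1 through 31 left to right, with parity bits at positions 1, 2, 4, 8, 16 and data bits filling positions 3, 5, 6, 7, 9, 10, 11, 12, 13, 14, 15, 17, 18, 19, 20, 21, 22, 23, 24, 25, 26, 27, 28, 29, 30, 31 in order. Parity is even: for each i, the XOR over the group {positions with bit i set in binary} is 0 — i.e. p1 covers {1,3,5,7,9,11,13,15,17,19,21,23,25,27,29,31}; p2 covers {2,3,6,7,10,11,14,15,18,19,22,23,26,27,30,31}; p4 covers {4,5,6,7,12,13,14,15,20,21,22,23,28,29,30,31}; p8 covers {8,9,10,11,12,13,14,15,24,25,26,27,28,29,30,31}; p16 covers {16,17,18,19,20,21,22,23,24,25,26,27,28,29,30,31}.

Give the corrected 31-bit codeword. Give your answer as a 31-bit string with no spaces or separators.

s1 (pos 1,3,5,7,9,11,13,15,17,19,21,23,25,27,29,31): 0⊕0⊕0⊕0⊕0⊕1⊕1⊕0⊕0⊕0⊕0⊕1⊕0⊕0⊕1⊕1 = 1
s2 (pos 2,3,6,7,10,11,14,15,18,19,22,23,26,27,30,31): 0⊕0⊕1⊕0⊕0⊕1⊕0⊕0⊕1⊕0⊕0⊕1⊕1⊕0⊕0⊕1 = 0
s4 (pos 4,5,6,7,12,13,14,15,20,21,22,23,28,29,30,31): 0⊕0⊕1⊕0⊕0⊕1⊕0⊕0⊕0⊕0⊕0⊕1⊕0⊕1⊕0⊕1 = 1
s8 (pos 8,9,10,11,12,13,14,15,24,25,26,27,28,29,30,31): 0⊕0⊕0⊕1⊕0⊕1⊕0⊕0⊕0⊕0⊕1⊕0⊕0⊕1⊕0⊕1 = 1
s16 (pos 16,17,18,19,20,21,22,23,24,25,26,27,28,29,30,31): 1⊕0⊕1⊕0⊕0⊕0⊕0⊕1⊕0⊕0⊕1⊕0⊕0⊕1⊕0⊕1 = 0
Syndrome s16…s1 = 01101 → error at position 13.
Flip position 13: 0000010000101001010000100100101 → 0000010000100001010000100100101

0000010000100001010000100100101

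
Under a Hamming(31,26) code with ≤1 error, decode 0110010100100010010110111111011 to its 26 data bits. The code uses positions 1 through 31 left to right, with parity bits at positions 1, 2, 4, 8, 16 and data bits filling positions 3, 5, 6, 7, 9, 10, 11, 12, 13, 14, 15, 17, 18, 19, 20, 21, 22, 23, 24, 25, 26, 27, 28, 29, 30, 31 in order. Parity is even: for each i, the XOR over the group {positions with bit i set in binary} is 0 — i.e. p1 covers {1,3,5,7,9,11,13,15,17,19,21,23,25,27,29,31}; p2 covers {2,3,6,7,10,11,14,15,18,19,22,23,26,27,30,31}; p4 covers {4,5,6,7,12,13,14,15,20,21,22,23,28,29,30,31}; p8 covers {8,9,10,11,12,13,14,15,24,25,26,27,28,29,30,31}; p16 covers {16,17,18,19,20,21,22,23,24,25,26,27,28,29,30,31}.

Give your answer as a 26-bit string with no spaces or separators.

10100010001000110111111011

s1 (pos 1,3,5,7,9,11,13,15,17,19,21,23,25,27,29,31): 0⊕1⊕0⊕0⊕0⊕1⊕0⊕1⊕0⊕0⊕1⊕1⊕1⊕1⊕0⊕1 = 0
s2 (pos 2,3,6,7,10,11,14,15,18,19,22,23,26,27,30,31): 1⊕1⊕1⊕0⊕0⊕1⊕0⊕1⊕1⊕0⊕0⊕1⊕1⊕1⊕1⊕1 = 1
s4 (pos 4,5,6,7,12,13,14,15,20,21,22,23,28,29,30,31): 0⊕0⊕1⊕0⊕0⊕0⊕0⊕1⊕1⊕1⊕0⊕1⊕1⊕0⊕1⊕1 = 0
s8 (pos 8,9,10,11,12,13,14,15,24,25,26,27,28,29,30,31): 1⊕0⊕0⊕1⊕0⊕0⊕0⊕1⊕1⊕1⊕1⊕1⊕1⊕0⊕1⊕1 = 0
s16 (pos 16,17,18,19,20,21,22,23,24,25,26,27,28,29,30,31): 0⊕0⊕1⊕0⊕1⊕1⊕0⊕1⊕1⊕1⊕1⊕1⊕1⊕0⊕1⊕1 = 1
Syndrome s16…s1 = 10010 → error at position 18.
Flip position 18: 0110010100100010010110111111011 → 0110010100100010000110111111011
Read data bits from positions 3,5,6,7,9,10,11,12,13,14,15,17,18,19,20,21,22,23,24,25,26,27,28,29,30,31: 10100010001000110111111011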